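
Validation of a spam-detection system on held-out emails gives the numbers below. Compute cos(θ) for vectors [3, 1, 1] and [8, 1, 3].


A·B = 3·8 + 1·1 + 1·3 = 28
‖A‖ = √11 = 3.3166, ‖B‖ = √74 = 8.6023
cos = 28/(√11·√74) = 28/√814 = 0.9814

0.9814


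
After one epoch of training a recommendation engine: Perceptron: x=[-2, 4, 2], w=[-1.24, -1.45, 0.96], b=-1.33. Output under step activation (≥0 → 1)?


z = (-2)·(-1.24) + (4)·(-1.45) + (2)·(0.96) - 1.33
  = -2.73
step(z) = 0 (z<0)

0


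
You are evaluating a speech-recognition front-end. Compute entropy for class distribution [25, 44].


Probabilities: [25/69, 44/69] ≈ [0.3623, 0.6377]
H = -((25/69)·log₂(25/69) + (44/69)·log₂(44/69))
  = 0.9446 bits

0.9446 bits


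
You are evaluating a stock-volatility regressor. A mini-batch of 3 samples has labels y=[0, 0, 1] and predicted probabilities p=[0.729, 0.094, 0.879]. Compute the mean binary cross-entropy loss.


L[0] = -ln(1-0.729) = -ln(0.271) = 1.3056
L[1] = -ln(1-0.094) = -ln(0.906) = 0.0987
L[2] = -ln(0.879) = 0.129
mean = (1.3056 + 0.0987 + 0.129)/3 = 0.5111

0.5111


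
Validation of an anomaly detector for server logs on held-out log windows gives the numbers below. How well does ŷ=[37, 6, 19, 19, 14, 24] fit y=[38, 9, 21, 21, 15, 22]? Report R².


ȳ = 21
SS_res = Σ(y-ŷ)² = 23
SS_tot = Σ(y-ȳ)² = 470
R² = 1 - SS_res/SS_tot = 1 - 0.0489 = 0.9511

0.9511


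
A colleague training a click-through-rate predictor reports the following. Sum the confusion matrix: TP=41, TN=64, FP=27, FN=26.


Total = TP + TN + FP + FN
= 41 + 64 + 27 + 26
= 158
(Predicted positive: 68, predicted negative: 90)

158


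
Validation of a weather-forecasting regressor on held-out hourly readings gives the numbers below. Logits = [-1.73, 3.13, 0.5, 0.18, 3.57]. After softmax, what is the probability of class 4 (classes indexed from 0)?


Exponentials: e^-1.73=0.1773, e^3.13=22.874, e^0.5=1.6487, e^0.18=1.1972, e^3.57=35.5166
Sum = 61.4138
Softmax = [0.0029, 0.3725, 0.0268, 0.0195, 0.5783]
p[4] = 35.5166/61.4138 = 0.5783

0.5783


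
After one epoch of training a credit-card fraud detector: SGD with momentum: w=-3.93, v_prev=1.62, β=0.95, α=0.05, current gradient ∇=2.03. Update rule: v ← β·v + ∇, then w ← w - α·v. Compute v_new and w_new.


v_new = 0.95·1.62 + 2.03 = 1.539 + 2.03 = 3.569
w_new = -3.93 - 0.05·3.569 = -3.93 - 0.17845 = -4.10845

v_new=3.569, w_new=-4.10845


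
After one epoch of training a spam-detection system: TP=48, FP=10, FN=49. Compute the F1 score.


Precision = 48/58 = 0.8276
Recall = 48/97 = 0.4948
F1 = 2·P·R/(P+R) = 2·TP/(2·TP+FP+FN) = 96/(96+10+49) = 96/155 = 0.6194

0.6194


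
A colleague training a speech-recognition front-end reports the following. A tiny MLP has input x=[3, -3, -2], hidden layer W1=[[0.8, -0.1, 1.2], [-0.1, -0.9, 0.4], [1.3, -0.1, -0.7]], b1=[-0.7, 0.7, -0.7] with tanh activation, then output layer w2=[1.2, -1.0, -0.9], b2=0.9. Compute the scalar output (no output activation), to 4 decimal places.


z1[0] = (0.8)·(3) + (-0.1)·(-3) + (1.2)·(-2) - 0.7 = -0.4
z1[1] = (-0.1)·(3) + (-0.9)·(-3) + (0.4)·(-2) + 0.7 = 2.3
z1[2] = (1.3)·(3) + (-0.1)·(-3) + (-0.7)·(-2) - 0.7 = 4.9
h = tanh(z1) = [-0.3799, 0.9801, 0.9999]
output = (1.2)·(-0.3799) + (-1.0)·(0.9801) + (-0.9)·(0.9999) + 0.9 = -1.4359

-1.4359


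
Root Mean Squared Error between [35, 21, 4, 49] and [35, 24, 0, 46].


MSE = 34/4 = 8.5
RMSE = √(34/4) = 2.9155

2.9155


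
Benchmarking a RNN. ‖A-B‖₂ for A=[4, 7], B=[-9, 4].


d = √((4+ 9)² + (7-4)²)
  = √(169 + 9)
  = √178 = 13.3417

13.3417


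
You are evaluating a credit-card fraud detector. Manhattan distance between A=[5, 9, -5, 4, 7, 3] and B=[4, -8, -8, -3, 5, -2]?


d = |5-4| + |9+ 8| + |-5+ 8| + |4+ 3| + |7-5| + |3+ 2|
  = 1 + 17 + 3 + 7 + 2 + 5
  = 35

35


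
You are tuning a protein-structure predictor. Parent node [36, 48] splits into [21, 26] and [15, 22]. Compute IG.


Parent = [36, 48], H_parent = 0.9852
H_left = 0.9918 (n=47), H_right = 0.974 (n=37)
H_children = (47/84)·0.9918 + (37/84)·0.974 = 0.984
IG = 0.9852 - 0.984 = 0.0012

0.0012


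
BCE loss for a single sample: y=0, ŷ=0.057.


BCE = -[y·ln(p) + (1-y)·ln(1-p)]
= -0 - 1·ln(1-0.057)
= -ln(0.943) = 0.0587

0.0587


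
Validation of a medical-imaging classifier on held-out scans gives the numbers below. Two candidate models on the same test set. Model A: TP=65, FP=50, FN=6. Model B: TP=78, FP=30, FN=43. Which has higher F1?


Model A: P=65/115=0.5652, R=65/71=0.9155, F1=2PR/(P+R)=2TP/(2TP+FP+FN)=130/186=0.6989
Model B: P=78/108=0.7222, R=78/121=0.6446, F1=2PR/(P+R)=2TP/(2TP+FP+FN)=156/229=0.6812
0.6989 > 0.6812 → Model A

Model A


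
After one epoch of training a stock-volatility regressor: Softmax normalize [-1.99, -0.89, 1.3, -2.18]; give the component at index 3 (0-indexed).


Exponentials: e^-1.99=0.1367, e^-0.89=0.4107, e^1.3=3.6693, e^-2.18=0.113
Sum = 4.3297
Softmax = [0.0316, 0.0948, 0.8475, 0.0261]
p[3] = 0.113/4.3297 = 0.0261

0.0261


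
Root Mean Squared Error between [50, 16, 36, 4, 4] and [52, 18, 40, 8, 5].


MSE = 41/5 = 8.2
RMSE = √(41/5) = 2.8636

2.8636


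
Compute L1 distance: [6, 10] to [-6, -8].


d = |6+ 6| + |10+ 8|
  = 12 + 18
  = 30

30


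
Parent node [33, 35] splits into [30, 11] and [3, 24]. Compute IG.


Parent = [33, 35], H_parent = 0.9994
H_left = 0.839 (n=41), H_right = 0.5033 (n=27)
H_children = (41/68)·0.839 + (27/68)·0.5033 = 0.7057
IG = 0.9994 - 0.7057 = 0.2937

0.2937


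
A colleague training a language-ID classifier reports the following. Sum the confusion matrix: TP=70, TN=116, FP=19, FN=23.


Total = TP + TN + FP + FN
= 70 + 116 + 19 + 23
= 228
(Predicted positive: 89, predicted negative: 139)

228


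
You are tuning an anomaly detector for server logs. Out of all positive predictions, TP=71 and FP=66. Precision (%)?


Precision = TP/(TP+FP)
= 71/(71+66)
= 71/137 = 51.82%

51.82%


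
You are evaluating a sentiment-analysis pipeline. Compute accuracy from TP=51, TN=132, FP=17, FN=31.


Accuracy = (TP+TN)/(TP+TN+FP+FN)
= (51+132)/(231)
= 183/231 = 79.22%

79.22%


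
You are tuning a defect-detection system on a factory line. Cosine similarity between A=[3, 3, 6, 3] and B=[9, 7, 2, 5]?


A·B = 3·9 + 3·7 + 6·2 + 3·5 = 75
‖A‖ = √63 = 7.9373, ‖B‖ = √159 = 12.6095
cos = 75/(√63·√159) = 75/√10017 = 0.7494

0.7494


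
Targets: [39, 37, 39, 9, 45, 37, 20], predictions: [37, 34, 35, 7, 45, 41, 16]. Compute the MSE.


Squared errors: (39-37)²=4, (37-34)²=9, (39-35)²=16, (9-7)²=4, (45-45)²=0, (37-41)²=16, (20-16)²=16
Sum = 65
MSE = 65/7 = 65/7

65/7


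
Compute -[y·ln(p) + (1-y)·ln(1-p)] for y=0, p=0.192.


BCE = -[y·ln(p) + (1-y)·ln(1-p)]
= -0 - 1·ln(1-0.192)
= -ln(0.808) = 0.2132

0.2132


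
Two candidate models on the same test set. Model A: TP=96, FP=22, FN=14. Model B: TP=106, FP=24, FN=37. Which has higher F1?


Model A: P=96/118=0.8136, R=96/110=0.8727, F1=2PR/(P+R)=2TP/(2TP+FP+FN)=192/228=0.8421
Model B: P=106/130=0.8154, R=106/143=0.7413, F1=2PR/(P+R)=2TP/(2TP+FP+FN)=212/273=0.7766
0.8421 > 0.7766 → Model A

Model A


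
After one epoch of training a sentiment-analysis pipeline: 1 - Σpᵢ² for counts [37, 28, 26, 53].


Probabilities: [37/144, 28/144, 26/144, 53/144] ≈ [0.2569, 0.1944, 0.1806, 0.3681]
Σpᵢ² = (1369 + 784 + 676 + 2809)/144² = 5638/20736
Gini = 1 - Σpᵢ² = 1 - 5638/20736 = 0.7281

0.7281


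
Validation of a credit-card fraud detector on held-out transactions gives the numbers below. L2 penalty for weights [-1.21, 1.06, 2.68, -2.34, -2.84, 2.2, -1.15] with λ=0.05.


‖w‖₂² = (-1.21)² + (1.06)² + (2.68)² + (-2.34)² + (-2.84)² + (2.2)² + (-1.15)²
     = 1.4641 + 1.1236 + 7.1824 + 5.4756 + 8.0656 + 4.84 + 1.3225
     = 29.4738
λ·‖w‖₂² = 0.05·29.4738 = 1.47369

1.47369


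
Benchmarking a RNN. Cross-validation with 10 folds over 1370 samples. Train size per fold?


Fold size = 1370/10 = 137
Training per fold = 1370 - 137 = 1233

1233


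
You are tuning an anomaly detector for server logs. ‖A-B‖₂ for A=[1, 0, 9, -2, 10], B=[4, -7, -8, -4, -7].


d = √((1-4)² + (0+ 7)² + (9+ 8)² + (-2+ 4)² + (10+ 7)²)
  = √(9 + 49 + 289 + 4 + 289)
  = √640 = 25.2982

25.2982


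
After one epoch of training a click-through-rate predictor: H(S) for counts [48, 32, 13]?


Probabilities: [48/93, 32/93, 13/93] ≈ [0.5161, 0.3441, 0.1398]
H = -((48/93)·log₂(48/93) + (32/93)·log₂(32/93) + (13/93)·log₂(13/93))
  = 1.4189 bits

1.4189 bits


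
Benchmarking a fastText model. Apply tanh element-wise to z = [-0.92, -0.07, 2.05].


tanh(-0.92) = -0.7259
tanh(-0.07) = -0.0699
tanh(2.05) = 0.9674
result = [-0.7259, -0.0699, 0.9674]

[-0.7259, -0.0699, 0.9674]


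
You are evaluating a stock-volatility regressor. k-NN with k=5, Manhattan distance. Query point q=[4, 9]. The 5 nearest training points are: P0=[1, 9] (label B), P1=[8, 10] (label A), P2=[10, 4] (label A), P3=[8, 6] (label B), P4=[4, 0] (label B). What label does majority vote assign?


d(q,P0) = 3  (label B)
d(q,P1) = 5  (label A)
d(q,P2) = 11  (label A)
d(q,P3) = 7  (label B)
d(q,P4) = 9  (label B)
Votes: A=2, B=3
Majority → B

B


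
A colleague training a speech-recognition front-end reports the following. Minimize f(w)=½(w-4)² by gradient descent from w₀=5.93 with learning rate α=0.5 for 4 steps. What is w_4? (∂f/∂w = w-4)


step 1: grad = 5.93-4 = 1.93; w = 5.93 - 0.5·(1.93) = 4.965
step 2: grad = 4.965-4 = 0.965; w = 4.965 - 0.5·(0.965) = 4.4825
step 3: grad = 4.4825-4 = 0.4825; w = 4.4825 - 0.5·(0.4825) = 4.24125
step 4: grad = 4.24125-4 = 0.24125; w = 4.24125 - 0.5·(0.24125) = 4.120625

4.120625


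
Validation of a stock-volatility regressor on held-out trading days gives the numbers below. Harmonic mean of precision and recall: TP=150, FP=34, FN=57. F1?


Precision = 150/184 = 0.8152
Recall = 150/207 = 0.7246
F1 = 2·P·R/(P+R) = 2·TP/(2·TP+FP+FN) = 300/(300+34+57) = 300/391 = 0.7673

0.7673


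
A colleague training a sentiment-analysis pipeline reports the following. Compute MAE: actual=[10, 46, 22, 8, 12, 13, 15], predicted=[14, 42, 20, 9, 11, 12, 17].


Absolute errors: |10-14|=4, |46-42|=4, |22-20|=2, |8-9|=1, |12-11|=1, |13-12|=1, |15-17|=2
Sum = 15
MAE = 15/7 = 15/7

15/7


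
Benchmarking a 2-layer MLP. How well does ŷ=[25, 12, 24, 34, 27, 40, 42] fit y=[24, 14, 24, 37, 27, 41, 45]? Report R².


ȳ = 30.2857
SS_res = Σ(y-ŷ)² = 24
SS_tot = Σ(y-ȳ)² = 731.43
R² = 1 - SS_res/SS_tot = 1 - 0.0328 = 0.9672

0.9672


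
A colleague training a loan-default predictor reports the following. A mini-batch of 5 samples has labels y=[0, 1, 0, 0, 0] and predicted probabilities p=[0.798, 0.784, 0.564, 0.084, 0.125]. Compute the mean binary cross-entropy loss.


L[0] = -ln(1-0.798) = -ln(0.202) = 1.5995
L[1] = -ln(0.784) = 0.2433
L[2] = -ln(1-0.564) = -ln(0.436) = 0.8301
L[3] = -ln(1-0.084) = -ln(0.916) = 0.0877
L[4] = -ln(1-0.125) = -ln(0.875) = 0.1335
mean = (1.5995 + 0.2433 + 0.8301 + 0.0877 + 0.1335)/5 = 0.5788

0.5788


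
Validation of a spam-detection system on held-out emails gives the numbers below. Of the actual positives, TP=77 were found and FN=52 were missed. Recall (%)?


Recall = TP/(TP+FN)
= 77/(77+52)
= 77/129 = 59.69%

59.69%


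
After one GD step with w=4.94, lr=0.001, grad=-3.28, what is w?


w_new = w - α·∇
= 4.94 - 0.001·-3.28
= 4.94 + 0.00328
= 4.94328

4.94328


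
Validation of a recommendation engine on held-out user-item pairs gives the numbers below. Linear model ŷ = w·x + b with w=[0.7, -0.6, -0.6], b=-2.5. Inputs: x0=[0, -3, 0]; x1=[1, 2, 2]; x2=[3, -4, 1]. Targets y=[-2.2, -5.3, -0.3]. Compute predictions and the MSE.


ŷ0 = (0.7)·(0) + (-0.6)·(-3) + (-0.6)·(0) - 2.5 = -0.7
ŷ1 = (0.7)·(1) + (-0.6)·(2) + (-0.6)·(2) - 2.5 = -4.2
ŷ2 = (0.7)·(3) + (-0.6)·(-4) + (-0.6)·(1) - 2.5 = 1.4
errors² = [2.25, 1.21, 2.89]
MSE = 6.3500/3 = 2.1167

2.1167


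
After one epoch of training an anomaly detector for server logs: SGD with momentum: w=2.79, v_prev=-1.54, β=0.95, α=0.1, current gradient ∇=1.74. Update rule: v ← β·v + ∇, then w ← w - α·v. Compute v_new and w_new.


v_new = 0.95·-1.54 + 1.74 = -1.463 + 1.74 = 0.277
w_new = 2.79 - 0.1·0.277 = 2.79 - 0.0277 = 2.7623

v_new=0.277, w_new=2.7623


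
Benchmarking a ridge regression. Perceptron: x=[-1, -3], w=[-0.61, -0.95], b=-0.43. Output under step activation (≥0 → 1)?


z = (-1)·(-0.61) + (-3)·(-0.95) - 0.43
  = 3.03
step(z) = 1 (z≥0)

1


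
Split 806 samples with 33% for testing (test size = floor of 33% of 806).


Test = ⌊806·33/100⌋ = 265
Train = 806 - 265 = 541

Train: 541, Test: 265


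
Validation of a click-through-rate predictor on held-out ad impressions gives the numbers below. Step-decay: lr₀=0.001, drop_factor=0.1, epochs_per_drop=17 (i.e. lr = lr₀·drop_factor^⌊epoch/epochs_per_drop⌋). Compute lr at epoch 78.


n_drops = ⌊78/17⌋ = 4
lr = 0.001·0.1^4 = 0.001·0.0001 = 0.0000001

0.0000001


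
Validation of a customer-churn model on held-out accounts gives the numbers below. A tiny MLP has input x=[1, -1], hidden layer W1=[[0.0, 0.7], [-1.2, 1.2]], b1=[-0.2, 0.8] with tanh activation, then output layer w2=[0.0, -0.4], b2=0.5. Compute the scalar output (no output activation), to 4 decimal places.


z1[0] = (0.0)·(1) + (0.7)·(-1) - 0.2 = -0.9
z1[1] = (-1.2)·(1) + (1.2)·(-1) + 0.8 = -1.6
h = tanh(z1) = [-0.7163, -0.9217]
output = (0.0)·(-0.7163) + (-0.4)·(-0.9217) + 0.5 = 0.8687

0.8687


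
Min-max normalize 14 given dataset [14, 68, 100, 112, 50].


min=14, max=112
(14-14)/(112-14) = 0/98 = 0.0

0.0


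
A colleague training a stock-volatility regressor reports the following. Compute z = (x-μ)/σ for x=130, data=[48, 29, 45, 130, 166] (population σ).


μ = 83.6, σ = 54.1871
z = (130 - 83.6)/54.1871 = 0.8563

0.8563


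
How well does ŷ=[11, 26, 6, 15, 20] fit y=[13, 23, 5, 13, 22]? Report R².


ȳ = 15.2
SS_res = Σ(y-ŷ)² = 22
SS_tot = Σ(y-ȳ)² = 220.8
R² = 1 - SS_res/SS_tot = 1 - 0.0996 = 0.9004

0.9004


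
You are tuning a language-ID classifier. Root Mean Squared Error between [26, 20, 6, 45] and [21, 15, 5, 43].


MSE = 55/4 = 13.75
RMSE = √(55/4) = 3.7081

3.7081


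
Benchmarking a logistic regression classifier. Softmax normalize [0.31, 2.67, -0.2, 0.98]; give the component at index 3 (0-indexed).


Exponentials: e^0.31=1.3634, e^2.67=14.44, e^-0.2=0.8187, e^0.98=2.6645
Sum = 19.2866
Softmax = [0.0707, 0.7487, 0.0425, 0.1382]
p[3] = 2.6645/19.2866 = 0.1382

0.1382


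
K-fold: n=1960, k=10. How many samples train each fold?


Fold size = 1960/10 = 196
Training per fold = 1960 - 196 = 1764

1764


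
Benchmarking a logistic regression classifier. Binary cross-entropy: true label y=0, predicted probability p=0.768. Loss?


BCE = -[y·ln(p) + (1-y)·ln(1-p)]
= -0 - 1·ln(1-0.768)
= -ln(0.232) = 1.461

1.461


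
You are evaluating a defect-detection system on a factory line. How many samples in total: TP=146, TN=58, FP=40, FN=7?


Total = TP + TN + FP + FN
= 146 + 58 + 40 + 7
= 251
(Predicted positive: 186, predicted negative: 65)

251


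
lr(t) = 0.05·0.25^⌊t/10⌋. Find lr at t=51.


n_drops = ⌊51/10⌋ = 5
lr = 0.05·0.25^5 = 0.05·0.0009765625 = 0.000048828125

0.000048828125


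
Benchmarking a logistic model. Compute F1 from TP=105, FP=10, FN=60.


Precision = 105/115 = 0.913
Recall = 105/165 = 0.6364
F1 = 2·P·R/(P+R) = 2·TP/(2·TP+FP+FN) = 210/(210+10+60) = 210/280 = 0.75

0.75


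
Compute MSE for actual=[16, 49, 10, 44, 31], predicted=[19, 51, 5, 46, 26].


Squared errors: (16-19)²=9, (49-51)²=4, (10-5)²=25, (44-46)²=4, (31-26)²=25
Sum = 67
MSE = 67/5 = 67/5

67/5


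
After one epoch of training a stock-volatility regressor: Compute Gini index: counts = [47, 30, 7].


Probabilities: [47/84, 30/84, 7/84] ≈ [0.5595, 0.3571, 0.0833]
Σpᵢ² = (2209 + 900 + 49)/84² = 3158/7056
Gini = 1 - Σpᵢ² = 1 - 3158/7056 = 0.5524

0.5524


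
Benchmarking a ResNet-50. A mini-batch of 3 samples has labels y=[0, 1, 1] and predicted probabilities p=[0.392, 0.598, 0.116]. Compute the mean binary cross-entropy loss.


L[0] = -ln(1-0.392) = -ln(0.608) = 0.4976
L[1] = -ln(0.598) = 0.5142
L[2] = -ln(0.116) = 2.1542
mean = (0.4976 + 0.5142 + 2.1542)/3 = 1.0553

1.0553


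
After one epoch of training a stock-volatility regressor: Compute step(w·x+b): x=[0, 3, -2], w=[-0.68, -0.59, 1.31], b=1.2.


z = (0)·(-0.68) + (3)·(-0.59) + (-2)·(1.31) + 1.2
  = -3.19
step(z) = 0 (z<0)

0


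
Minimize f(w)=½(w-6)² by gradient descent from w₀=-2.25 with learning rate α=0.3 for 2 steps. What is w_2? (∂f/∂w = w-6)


step 1: grad = -2.25-6 = -8.25; w = -2.25 - 0.3·(-8.25) = 0.225
step 2: grad = 0.225-6 = -5.775; w = 0.225 - 0.3·(-5.775) = 1.9575

1.9575


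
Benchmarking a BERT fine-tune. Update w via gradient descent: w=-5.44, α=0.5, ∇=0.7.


w_new = w - α·∇
= -5.44 - 0.5·0.7
= -5.44 - 0.35
= -5.79

-5.79


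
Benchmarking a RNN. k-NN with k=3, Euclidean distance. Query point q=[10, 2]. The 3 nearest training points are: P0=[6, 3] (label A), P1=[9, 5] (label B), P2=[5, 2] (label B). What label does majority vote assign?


d(q,P0) = 4.1231  (label A)
d(q,P1) = 3.1623  (label B)
d(q,P2) = 5.0  (label B)
Votes: A=1, B=2
Majority → B

B


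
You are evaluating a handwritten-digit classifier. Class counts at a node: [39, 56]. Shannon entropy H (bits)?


Probabilities: [39/95, 56/95] ≈ [0.4105, 0.5895]
H = -((39/95)·log₂(39/95) + (56/95)·log₂(56/95))
  = 0.9768 bits

0.9768 bits


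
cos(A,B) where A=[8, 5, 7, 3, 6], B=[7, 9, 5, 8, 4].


A·B = 8·7 + 5·9 + 7·5 + 3·8 + 6·4 = 184
‖A‖ = √183 = 13.5277, ‖B‖ = √235 = 15.3297
cos = 184/(√183·√235) = 184/√43005 = 0.8873

0.8873


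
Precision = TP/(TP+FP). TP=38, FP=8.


Precision = TP/(TP+FP)
= 38/(38+8)
= 38/46 = 82.61%

82.61%


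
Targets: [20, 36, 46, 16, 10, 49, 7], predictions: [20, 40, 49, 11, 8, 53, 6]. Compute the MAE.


Absolute errors: |20-20|=0, |36-40|=4, |46-49|=3, |16-11|=5, |10-8|=2, |49-53|=4, |7-6|=1
Sum = 19
MAE = 19/7 = 19/7

19/7


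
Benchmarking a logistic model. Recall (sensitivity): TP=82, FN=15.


Recall = TP/(TP+FN)
= 82/(82+15)
= 82/97 = 84.54%

84.54%


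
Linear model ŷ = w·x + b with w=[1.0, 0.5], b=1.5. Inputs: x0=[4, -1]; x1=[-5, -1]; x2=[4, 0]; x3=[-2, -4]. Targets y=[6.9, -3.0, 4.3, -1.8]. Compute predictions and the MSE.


ŷ0 = (1.0)·(4) + (0.5)·(-1) + 1.5 = 5.0
ŷ1 = (1.0)·(-5) + (0.5)·(-1) + 1.5 = -4.0
ŷ2 = (1.0)·(4) + (0.5)·(0) + 1.5 = 5.5
ŷ3 = (1.0)·(-2) + (0.5)·(-4) + 1.5 = -2.5
errors² = [3.61, 1.0, 1.44, 0.49]
MSE = 6.5400/4 = 1.635

1.635


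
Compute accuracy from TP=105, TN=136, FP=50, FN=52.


Accuracy = (TP+TN)/(TP+TN+FP+FN)
= (105+136)/(343)
= 241/343 = 70.26%

70.26%


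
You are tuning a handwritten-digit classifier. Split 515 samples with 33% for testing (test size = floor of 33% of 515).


Test = ⌊515·33/100⌋ = 169
Train = 515 - 169 = 346

Train: 346, Test: 169


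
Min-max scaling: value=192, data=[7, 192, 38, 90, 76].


min=7, max=192
(192-7)/(192-7) = 185/185 = 1.0

1.0


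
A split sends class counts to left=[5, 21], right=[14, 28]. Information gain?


Parent = [19, 49], H_parent = 0.8546
H_left = 0.7063 (n=26), H_right = 0.9183 (n=42)
H_children = (26/68)·0.7063 + (42/68)·0.9183 = 0.8372
IG = 0.8546 - 0.8372 = 0.0174

0.0174


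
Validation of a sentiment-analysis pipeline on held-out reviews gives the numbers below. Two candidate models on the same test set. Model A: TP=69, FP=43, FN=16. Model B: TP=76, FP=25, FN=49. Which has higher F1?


Model A: P=69/112=0.6161, R=69/85=0.8118, F1=2PR/(P+R)=2TP/(2TP+FP+FN)=138/197=0.7005
Model B: P=76/101=0.7525, R=76/125=0.608, F1=2PR/(P+R)=2TP/(2TP+FP+FN)=152/226=0.6726
0.7005 > 0.6726 → Model A

Model A


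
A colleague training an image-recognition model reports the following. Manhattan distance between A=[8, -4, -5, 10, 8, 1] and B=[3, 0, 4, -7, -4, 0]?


d = |8-3| + |-4-0| + |-5-4| + |10+ 7| + |8+ 4| + |1-0|
  = 5 + 4 + 9 + 17 + 12 + 1
  = 48

48


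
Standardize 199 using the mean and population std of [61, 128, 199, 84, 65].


μ = 107.4, σ = 51.6008
z = (199 - 107.4)/51.6008 = 1.7752

1.7752


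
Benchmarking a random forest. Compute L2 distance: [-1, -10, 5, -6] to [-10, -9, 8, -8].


d = √((-1+ 10)² + (-10+ 9)² + (5-8)² + (-6+ 8)²)
  = √(81 + 1 + 9 + 4)
  = √95 = 9.7468

9.7468


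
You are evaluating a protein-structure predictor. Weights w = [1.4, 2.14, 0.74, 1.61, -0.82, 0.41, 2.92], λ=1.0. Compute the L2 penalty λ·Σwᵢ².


‖w‖₂² = (1.4)² + (2.14)² + (0.74)² + (1.61)² + (-0.82)² + (0.41)² + (2.92)²
     = 1.96 + 4.5796 + 0.5476 + 2.5921 + 0.6724 + 0.1681 + 8.5264
     = 19.0462
λ·‖w‖₂² = 1.0·19.0462 = 19.0462

19.0462


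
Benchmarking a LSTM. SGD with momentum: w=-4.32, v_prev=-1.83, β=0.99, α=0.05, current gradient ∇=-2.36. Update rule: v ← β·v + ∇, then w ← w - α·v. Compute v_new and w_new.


v_new = 0.99·-1.83 - 2.36 = -1.8117 - 2.36 = -4.1717
w_new = -4.32 - 0.05·-4.1717 = -4.32 + 0.208585 = -4.111415

v_new=-4.1717, w_new=-4.111415


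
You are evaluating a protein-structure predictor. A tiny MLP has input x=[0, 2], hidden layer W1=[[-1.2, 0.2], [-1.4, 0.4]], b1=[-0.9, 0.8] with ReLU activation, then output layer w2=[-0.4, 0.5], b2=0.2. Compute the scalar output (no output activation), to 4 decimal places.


z1[0] = (-1.2)·(0) + (0.2)·(2) - 0.9 = -0.5
z1[1] = (-1.4)·(0) + (0.4)·(2) + 0.8 = 1.6
h = ReLU(z1) = [0.0, 1.6]
output = (-0.4)·(0.0) + (0.5)·(1.6) + 0.2 = 1.0

1.0


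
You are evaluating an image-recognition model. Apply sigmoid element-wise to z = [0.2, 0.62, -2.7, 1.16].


σ(0.2) = 1/(1+e^-0.2) = 0.5498
σ(0.62) = 1/(1+e^-0.62) = 0.6502
σ(-2.7) = 1/(1+e^2.7) = 0.063
σ(1.16) = 1/(1+e^-1.16) = 0.7613
result = [0.5498, 0.6502, 0.063, 0.7613]

[0.5498, 0.6502, 0.063, 0.7613]


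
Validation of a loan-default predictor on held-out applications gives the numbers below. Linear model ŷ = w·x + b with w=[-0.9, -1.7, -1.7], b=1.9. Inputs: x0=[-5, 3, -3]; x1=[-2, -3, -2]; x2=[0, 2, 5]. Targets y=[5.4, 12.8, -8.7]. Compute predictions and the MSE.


ŷ0 = (-0.9)·(-5) + (-1.7)·(3) + (-1.7)·(-3) + 1.9 = 6.4
ŷ1 = (-0.9)·(-2) + (-1.7)·(-3) + (-1.7)·(-2) + 1.9 = 12.2
ŷ2 = (-0.9)·(0) + (-1.7)·(2) + (-1.7)·(5) + 1.9 = -10.0
errors² = [1.0, 0.36, 1.69]
MSE = 3.0500/3 = 1.0167

1.0167


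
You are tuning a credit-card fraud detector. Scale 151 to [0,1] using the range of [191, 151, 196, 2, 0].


min=0, max=196
(151-0)/(196-0) = 151/196 = 0.7704

0.7704


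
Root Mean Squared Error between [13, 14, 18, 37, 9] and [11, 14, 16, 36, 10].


MSE = 10/5 = 2
RMSE = √(10/5) = 1.4142

1.4142


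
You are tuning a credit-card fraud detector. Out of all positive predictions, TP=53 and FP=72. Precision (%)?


Precision = TP/(TP+FP)
= 53/(53+72)
= 53/125 = 42.4%

42.4%


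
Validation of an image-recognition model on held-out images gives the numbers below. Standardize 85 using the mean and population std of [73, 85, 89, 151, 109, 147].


μ = 109, σ = 30.2214
z = (85 - 109)/30.2214 = -0.7941

-0.7941


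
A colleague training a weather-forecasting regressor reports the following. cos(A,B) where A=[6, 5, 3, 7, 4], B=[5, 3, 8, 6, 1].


A·B = 6·5 + 5·3 + 3·8 + 7·6 + 4·1 = 115
‖A‖ = √135 = 11.619, ‖B‖ = √135 = 11.619
cos = 115/(√135·√135) = 115/√18225 = 0.8519

0.8519


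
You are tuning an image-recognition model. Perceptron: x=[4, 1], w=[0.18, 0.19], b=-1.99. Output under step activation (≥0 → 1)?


z = (4)·(0.18) + (1)·(0.19) - 1.99
  = -1.08
step(z) = 0 (z<0)

0


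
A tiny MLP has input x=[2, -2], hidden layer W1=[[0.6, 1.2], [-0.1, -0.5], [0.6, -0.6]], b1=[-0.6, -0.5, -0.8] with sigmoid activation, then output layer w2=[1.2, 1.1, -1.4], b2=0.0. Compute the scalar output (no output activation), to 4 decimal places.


z1[0] = (0.6)·(2) + (1.2)·(-2) - 0.6 = -1.8
z1[1] = (-0.1)·(2) + (-0.5)·(-2) - 0.5 = 0.3
z1[2] = (0.6)·(2) + (-0.6)·(-2) - 0.8 = 1.6
h = sigmoid(z1) = [0.1419, 0.5744, 0.832]
output = (1.2)·(0.1419) + (1.1)·(0.5744) + (-1.4)·(0.832) + 0.0 = -0.3627

-0.3627


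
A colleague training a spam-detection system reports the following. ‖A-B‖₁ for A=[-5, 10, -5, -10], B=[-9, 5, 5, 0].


d = |-5+ 9| + |10-5| + |-5-5| + |-10-0|
  = 4 + 5 + 10 + 10
  = 29

29


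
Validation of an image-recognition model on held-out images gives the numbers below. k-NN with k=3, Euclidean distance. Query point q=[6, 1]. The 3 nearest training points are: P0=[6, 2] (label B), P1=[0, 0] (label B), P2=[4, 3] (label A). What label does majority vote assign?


d(q,P0) = 1.0  (label B)
d(q,P1) = 6.0828  (label B)
d(q,P2) = 2.8284  (label A)
Votes: A=1, B=2
Majority → B

B


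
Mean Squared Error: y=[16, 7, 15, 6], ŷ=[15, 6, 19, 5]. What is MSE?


Squared errors: (16-15)²=1, (7-6)²=1, (15-19)²=16, (6-5)²=1
Sum = 19
MSE = 19/4 = 19/4

19/4


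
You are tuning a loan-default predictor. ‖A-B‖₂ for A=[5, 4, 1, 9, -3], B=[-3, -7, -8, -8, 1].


d = √((5+ 3)² + (4+ 7)² + (1+ 8)² + (9+ 8)² + (-3-1)²)
  = √(64 + 121 + 81 + 289 + 16)
  = √571 = 23.8956

23.8956


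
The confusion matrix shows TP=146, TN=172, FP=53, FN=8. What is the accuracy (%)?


Accuracy = (TP+TN)/(TP+TN+FP+FN)
= (146+172)/(379)
= 318/379 = 83.91%

83.91%


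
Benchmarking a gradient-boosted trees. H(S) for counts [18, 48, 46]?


Probabilities: [18/112, 48/112, 46/112] ≈ [0.1607, 0.4286, 0.4107]
H = -((18/112)·log₂(18/112) + (48/112)·log₂(48/112) + (46/112)·log₂(46/112))
  = 1.475 bits

1.475 bits


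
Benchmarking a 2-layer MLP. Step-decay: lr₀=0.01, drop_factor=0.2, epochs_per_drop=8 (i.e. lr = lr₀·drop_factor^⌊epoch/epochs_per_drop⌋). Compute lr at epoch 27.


n_drops = ⌊27/8⌋ = 3
lr = 0.01·0.2^3 = 0.01·0.008 = 0.00008

0.00008


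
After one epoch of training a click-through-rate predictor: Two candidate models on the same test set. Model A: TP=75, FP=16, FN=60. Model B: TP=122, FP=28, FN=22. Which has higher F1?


Model A: P=75/91=0.8242, R=75/135=0.5556, F1=2PR/(P+R)=2TP/(2TP+FP+FN)=150/226=0.6637
Model B: P=122/150=0.8133, R=122/144=0.8472, F1=2PR/(P+R)=2TP/(2TP+FP+FN)=244/294=0.8299
0.6637 < 0.8299 → Model B

Model B


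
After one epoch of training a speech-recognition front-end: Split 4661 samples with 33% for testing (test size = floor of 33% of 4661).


Test = ⌊4661·33/100⌋ = 1538
Train = 4661 - 1538 = 3123

Train: 3123, Test: 1538


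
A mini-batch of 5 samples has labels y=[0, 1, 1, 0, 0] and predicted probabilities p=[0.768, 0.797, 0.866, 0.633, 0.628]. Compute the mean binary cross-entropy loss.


L[0] = -ln(1-0.768) = -ln(0.232) = 1.461
L[1] = -ln(0.797) = 0.2269
L[2] = -ln(0.866) = 0.1439
L[3] = -ln(1-0.633) = -ln(0.367) = 1.0024
L[4] = -ln(1-0.628) = -ln(0.372) = 0.9889
mean = (1.461 + 0.2269 + 0.1439 + 1.0024 + 0.9889)/5 = 0.7646

0.7646


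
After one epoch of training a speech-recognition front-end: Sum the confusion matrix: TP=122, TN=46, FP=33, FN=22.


Total = TP + TN + FP + FN
= 122 + 46 + 33 + 22
= 223
(Predicted positive: 155, predicted negative: 68)

223


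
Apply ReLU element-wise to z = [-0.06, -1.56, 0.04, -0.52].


ReLU(-0.06) = max(0, -0.06) = 0.0
ReLU(-1.56) = max(0, -1.56) = 0.0
ReLU(0.04) = max(0, 0.04) = 0.04
ReLU(-0.52) = max(0, -0.52) = 0.0
result = [0.0, 0.0, 0.04, 0.0]

[0.0, 0.0, 0.04, 0.0]


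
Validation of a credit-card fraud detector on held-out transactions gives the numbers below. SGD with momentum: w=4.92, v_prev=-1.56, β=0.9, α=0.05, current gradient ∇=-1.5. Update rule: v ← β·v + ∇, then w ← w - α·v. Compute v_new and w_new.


v_new = 0.9·-1.56 - 1.5 = -1.404 - 1.5 = -2.904
w_new = 4.92 - 0.05·-2.904 = 4.92 + 0.1452 = 5.0652

v_new=-2.904, w_new=5.0652


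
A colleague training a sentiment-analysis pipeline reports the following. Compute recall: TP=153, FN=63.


Recall = TP/(TP+FN)
= 153/(153+63)
= 153/216 = 70.83%

70.83%


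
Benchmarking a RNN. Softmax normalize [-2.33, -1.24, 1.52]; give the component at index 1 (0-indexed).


Exponentials: e^-2.33=0.0973, e^-1.24=0.2894, e^1.52=4.5722
Sum = 4.9589
Softmax = [0.0196, 0.0584, 0.922]
p[1] = 0.2894/4.9589 = 0.0584

0.0584


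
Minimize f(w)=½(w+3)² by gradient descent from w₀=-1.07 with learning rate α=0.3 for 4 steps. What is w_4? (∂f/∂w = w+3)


step 1: grad = -1.07+3 = 1.93; w = -1.07 - 0.3·(1.93) = -1.649
step 2: grad = -1.649+3 = 1.351; w = -1.649 - 0.3·(1.351) = -2.0543
step 3: grad = -2.0543+3 = 0.9457; w = -2.0543 - 0.3·(0.9457) = -2.33801
step 4: grad = -2.33801+3 = 0.66199; w = -2.33801 - 0.3·(0.66199) = -2.536607

-2.536607


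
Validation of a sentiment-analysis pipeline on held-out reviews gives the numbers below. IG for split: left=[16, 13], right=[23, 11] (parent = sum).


Parent = [39, 24], H_parent = 0.9587
H_left = 0.9923 (n=29), H_right = 0.9082 (n=34)
H_children = (29/63)·0.9923 + (34/63)·0.9082 = 0.9469
IG = 0.9587 - 0.9469 = 0.0118

0.0118


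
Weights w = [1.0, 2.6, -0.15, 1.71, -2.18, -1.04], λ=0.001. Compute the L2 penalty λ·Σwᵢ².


‖w‖₂² = (1.0)² + (2.6)² + (-0.15)² + (1.71)² + (-2.18)² + (-1.04)²
     = 1 + 6.76 + 0.0225 + 2.9241 + 4.7524 + 1.0816
     = 16.5406
λ·‖w‖₂² = 0.001·16.5406 = 0.016541

0.016541


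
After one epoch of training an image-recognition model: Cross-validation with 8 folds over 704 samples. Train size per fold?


Fold size = 704/8 = 88
Training per fold = 704 - 88 = 616

616


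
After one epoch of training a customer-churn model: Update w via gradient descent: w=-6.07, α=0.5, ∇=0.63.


w_new = w - α·∇
= -6.07 - 0.5·0.63
= -6.07 - 0.315
= -6.385

-6.385


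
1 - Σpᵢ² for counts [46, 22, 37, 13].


Probabilities: [46/118, 22/118, 37/118, 13/118] ≈ [0.3898, 0.1864, 0.3136, 0.1102]
Σpᵢ² = (2116 + 484 + 1369 + 169)/118² = 4138/13924
Gini = 1 - Σpᵢ² = 1 - 4138/13924 = 0.7028

0.7028


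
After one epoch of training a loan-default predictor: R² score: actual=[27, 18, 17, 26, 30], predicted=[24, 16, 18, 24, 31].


ȳ = 23.6
SS_res = Σ(y-ŷ)² = 19
SS_tot = Σ(y-ȳ)² = 133.2
R² = 1 - SS_res/SS_tot = 1 - 0.1426 = 0.8574

0.8574


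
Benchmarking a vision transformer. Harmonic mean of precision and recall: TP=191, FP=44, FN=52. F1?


Precision = 191/235 = 0.8128
Recall = 191/243 = 0.786
F1 = 2·P·R/(P+R) = 2·TP/(2·TP+FP+FN) = 382/(382+44+52) = 382/478 = 0.7992

0.7992


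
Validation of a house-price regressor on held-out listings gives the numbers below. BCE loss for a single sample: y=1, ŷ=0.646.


BCE = -[y·ln(p) + (1-y)·ln(1-p)]
= -1·ln(0.646) - 0
= -ln(0.646) = 0.437

0.437


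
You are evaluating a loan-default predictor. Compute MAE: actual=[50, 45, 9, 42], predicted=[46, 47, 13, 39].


Absolute errors: |50-46|=4, |45-47|=2, |9-13|=4, |42-39|=3
Sum = 13
MAE = 13/4 = 13/4

13/4


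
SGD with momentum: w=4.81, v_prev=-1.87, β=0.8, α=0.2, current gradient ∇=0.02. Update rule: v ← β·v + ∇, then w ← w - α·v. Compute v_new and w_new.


v_new = 0.8·-1.87 + 0.02 = -1.496 + 0.02 = -1.476
w_new = 4.81 - 0.2·-1.476 = 4.81 + 0.2952 = 5.1052

v_new=-1.476, w_new=5.1052


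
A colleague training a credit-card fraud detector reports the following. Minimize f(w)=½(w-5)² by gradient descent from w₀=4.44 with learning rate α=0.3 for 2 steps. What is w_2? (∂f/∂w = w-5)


step 1: grad = 4.44-5 = -0.56; w = 4.44 - 0.3·(-0.56) = 4.608
step 2: grad = 4.608-5 = -0.392; w = 4.608 - 0.3·(-0.392) = 4.7256

4.7256


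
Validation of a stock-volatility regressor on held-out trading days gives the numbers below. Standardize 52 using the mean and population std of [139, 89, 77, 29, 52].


μ = 77.2, σ = 37.1935
z = (52 - 77.2)/37.1935 = -0.6775

-0.6775


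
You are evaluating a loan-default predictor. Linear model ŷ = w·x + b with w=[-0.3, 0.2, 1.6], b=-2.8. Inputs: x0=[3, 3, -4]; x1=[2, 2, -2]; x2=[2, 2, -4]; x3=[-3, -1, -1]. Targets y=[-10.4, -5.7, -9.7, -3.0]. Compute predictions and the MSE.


ŷ0 = (-0.3)·(3) + (0.2)·(3) + (1.6)·(-4) - 2.8 = -9.5
ŷ1 = (-0.3)·(2) + (0.2)·(2) + (1.6)·(-2) - 2.8 = -6.2
ŷ2 = (-0.3)·(2) + (0.2)·(2) + (1.6)·(-4) - 2.8 = -9.4
ŷ3 = (-0.3)·(-3) + (0.2)·(-1) + (1.6)·(-1) - 2.8 = -3.7
errors² = [0.81, 0.25, 0.09, 0.49]
MSE = 1.6400/4 = 0.41

0.41


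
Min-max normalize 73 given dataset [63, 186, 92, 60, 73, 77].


min=60, max=186
(73-60)/(186-60) = 13/126 = 0.1032

0.1032


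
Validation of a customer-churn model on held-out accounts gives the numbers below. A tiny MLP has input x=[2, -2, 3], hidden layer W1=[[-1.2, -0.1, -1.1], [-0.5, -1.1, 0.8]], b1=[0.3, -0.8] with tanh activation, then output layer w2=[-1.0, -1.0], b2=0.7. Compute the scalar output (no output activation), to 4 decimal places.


z1[0] = (-1.2)·(2) + (-0.1)·(-2) + (-1.1)·(3) + 0.3 = -5.2
z1[1] = (-0.5)·(2) + (-1.1)·(-2) + (0.8)·(3) - 0.8 = 2.8
h = tanh(z1) = [-0.9999, 0.9926]
output = (-1.0)·(-0.9999) + (-1.0)·(0.9926) + 0.7 = 0.7073

0.7073


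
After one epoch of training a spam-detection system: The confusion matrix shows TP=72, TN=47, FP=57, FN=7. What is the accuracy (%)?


Accuracy = (TP+TN)/(TP+TN+FP+FN)
= (72+47)/(183)
= 119/183 = 65.03%

65.03%


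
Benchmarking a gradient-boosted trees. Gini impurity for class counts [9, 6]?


Probabilities: [9/15, 6/15] ≈ [0.6, 0.4]
Σpᵢ² = (81 + 36)/15² = 117/225
Gini = 1 - Σpᵢ² = 1 - 117/225 = 0.48

0.48


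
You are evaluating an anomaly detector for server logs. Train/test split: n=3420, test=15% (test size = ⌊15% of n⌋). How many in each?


Test = ⌊3420·15/100⌋ = 513
Train = 3420 - 513 = 2907

Train: 2907, Test: 513


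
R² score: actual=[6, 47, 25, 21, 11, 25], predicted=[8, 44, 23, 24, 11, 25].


ȳ = 22.5
SS_res = Σ(y-ŷ)² = 26
SS_tot = Σ(y-ȳ)² = 1019.5
R² = 1 - SS_res/SS_tot = 1 - 0.0255 = 0.9745

0.9745


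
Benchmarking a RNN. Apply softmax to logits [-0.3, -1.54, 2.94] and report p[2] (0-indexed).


Exponentials: e^-0.3=0.7408, e^-1.54=0.2144, e^2.94=18.9158
Sum = 19.871
Softmax = [0.0373, 0.0108, 0.9519]
p[2] = 18.9158/19.871 = 0.9519

0.9519


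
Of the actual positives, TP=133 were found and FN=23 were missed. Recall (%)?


Recall = TP/(TP+FN)
= 133/(133+23)
= 133/156 = 85.26%

85.26%


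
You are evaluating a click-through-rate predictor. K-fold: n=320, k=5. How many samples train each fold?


Fold size = 320/5 = 64
Training per fold = 320 - 64 = 256

256


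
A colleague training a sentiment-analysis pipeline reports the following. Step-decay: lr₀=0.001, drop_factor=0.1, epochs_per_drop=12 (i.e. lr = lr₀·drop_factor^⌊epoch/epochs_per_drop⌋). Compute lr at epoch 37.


n_drops = ⌊37/12⌋ = 3
lr = 0.001·0.1^3 = 0.001·0.001 = 0.000001

0.000001


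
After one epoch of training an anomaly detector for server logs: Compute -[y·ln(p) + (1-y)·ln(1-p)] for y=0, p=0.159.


BCE = -[y·ln(p) + (1-y)·ln(1-p)]
= -0 - 1·ln(1-0.159)
= -ln(0.841) = 0.1732

0.1732


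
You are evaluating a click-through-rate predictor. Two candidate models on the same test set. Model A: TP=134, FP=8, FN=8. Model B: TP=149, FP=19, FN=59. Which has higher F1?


Model A: P=134/142=0.9437, R=134/142=0.9437, F1=2PR/(P+R)=2TP/(2TP+FP+FN)=268/284=0.9437
Model B: P=149/168=0.8869, R=149/208=0.7163, F1=2PR/(P+R)=2TP/(2TP+FP+FN)=298/376=0.7926
0.9437 > 0.7926 → Model A

Model A


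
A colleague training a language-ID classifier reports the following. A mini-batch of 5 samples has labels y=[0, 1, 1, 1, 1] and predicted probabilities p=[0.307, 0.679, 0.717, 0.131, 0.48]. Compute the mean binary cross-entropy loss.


L[0] = -ln(1-0.307) = -ln(0.693) = 0.3667
L[1] = -ln(0.679) = 0.3871
L[2] = -ln(0.717) = 0.3327
L[3] = -ln(0.131) = 2.0326
L[4] = -ln(0.48) = 0.734
mean = (0.3667 + 0.3871 + 0.3327 + 2.0326 + 0.734)/5 = 0.7706

0.7706


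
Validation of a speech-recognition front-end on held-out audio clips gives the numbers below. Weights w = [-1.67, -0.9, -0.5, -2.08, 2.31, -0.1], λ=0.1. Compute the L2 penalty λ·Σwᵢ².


‖w‖₂² = (-1.67)² + (-0.9)² + (-0.5)² + (-2.08)² + (2.31)² + (-0.1)²
     = 2.7889 + 0.81 + 0.25 + 4.3264 + 5.3361 + 0.01
     = 13.5214
λ·‖w‖₂² = 0.1·13.5214 = 1.35214

1.35214


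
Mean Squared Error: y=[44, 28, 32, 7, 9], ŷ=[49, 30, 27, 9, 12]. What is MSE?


Squared errors: (44-49)²=25, (28-30)²=4, (32-27)²=25, (7-9)²=4, (9-12)²=9
Sum = 67
MSE = 67/5 = 67/5

67/5


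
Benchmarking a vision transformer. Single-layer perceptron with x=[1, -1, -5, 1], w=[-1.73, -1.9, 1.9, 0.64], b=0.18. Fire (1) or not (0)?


z = (1)·(-1.73) + (-1)·(-1.9) + (-5)·(1.9) + (1)·(0.64) + 0.18
  = -8.51
step(z) = 0 (z<0)

0


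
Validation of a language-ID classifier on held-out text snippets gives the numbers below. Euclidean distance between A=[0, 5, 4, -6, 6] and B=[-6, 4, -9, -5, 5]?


d = √((0+ 6)² + (5-4)² + (4+ 9)² + (-6+ 5)² + (6-5)²)
  = √(36 + 1 + 169 + 1 + 1)
  = √208 = 14.4222

14.4222


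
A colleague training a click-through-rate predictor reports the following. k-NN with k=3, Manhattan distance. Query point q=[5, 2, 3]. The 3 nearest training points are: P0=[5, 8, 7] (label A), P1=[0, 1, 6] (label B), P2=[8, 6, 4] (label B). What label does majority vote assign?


d(q,P0) = 10  (label A)
d(q,P1) = 9  (label B)
d(q,P2) = 8  (label B)
Votes: A=1, B=2
Majority → B

B


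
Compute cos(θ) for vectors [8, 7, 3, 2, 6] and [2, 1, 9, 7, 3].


A·B = 8·2 + 7·1 + 3·9 + 2·7 + 6·3 = 82
‖A‖ = √162 = 12.7279, ‖B‖ = √144 = 12
cos = 82/(√162·√144) = 82/√23328 = 0.5369

0.5369


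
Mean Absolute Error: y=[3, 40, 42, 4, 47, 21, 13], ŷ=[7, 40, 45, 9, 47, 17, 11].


Absolute errors: |3-7|=4, |40-40|=0, |42-45|=3, |4-9|=5, |47-47|=0, |21-17|=4, |13-11|=2
Sum = 18
MAE = 18/7 = 18/7

18/7


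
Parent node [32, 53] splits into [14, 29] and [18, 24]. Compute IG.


Parent = [32, 53], H_parent = 0.9555
H_left = 0.9103 (n=43), H_right = 0.9852 (n=42)
H_children = (43/85)·0.9103 + (42/85)·0.9852 = 0.9473
IG = 0.9555 - 0.9473 = 0.0082

0.0082


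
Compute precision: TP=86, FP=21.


Precision = TP/(TP+FP)
= 86/(86+21)
= 86/107 = 80.37%

80.37%


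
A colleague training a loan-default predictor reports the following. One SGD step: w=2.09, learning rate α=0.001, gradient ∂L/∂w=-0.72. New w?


w_new = w - α·∇
= 2.09 - 0.001·-0.72
= 2.09 + 0.00072
= 2.09072

2.09072


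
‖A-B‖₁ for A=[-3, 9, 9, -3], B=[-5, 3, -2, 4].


d = |-3+ 5| + |9-3| + |9+ 2| + |-3-4|
  = 2 + 6 + 11 + 7
  = 26

26


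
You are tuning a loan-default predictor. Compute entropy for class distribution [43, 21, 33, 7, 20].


Probabilities: [43/124, 21/124, 33/124, 7/124, 20/124] ≈ [0.3468, 0.1694, 0.2661, 0.0565, 0.1613]
H = -((43/124)·log₂(43/124) + (21/124)·log₂(21/124) + (33/124)·log₂(33/124) + (7/124)·log₂(7/124) + (20/124)·log₂(20/124))
  = 2.1306 bits

2.1306 bits


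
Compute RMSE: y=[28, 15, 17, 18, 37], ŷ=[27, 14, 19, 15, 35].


MSE = 19/5 = 3.8
RMSE = √(19/5) = 1.9494

1.9494


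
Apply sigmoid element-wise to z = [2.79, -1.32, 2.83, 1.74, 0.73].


σ(2.79) = 1/(1+e^-2.79) = 0.9421
σ(-1.32) = 1/(1+e^1.32) = 0.2108
σ(2.83) = 1/(1+e^-2.83) = 0.9443
σ(1.74) = 1/(1+e^-1.74) = 0.8507
σ(0.73) = 1/(1+e^-0.73) = 0.6748
result = [0.9421, 0.2108, 0.9443, 0.8507, 0.6748]

[0.9421, 0.2108, 0.9443, 0.8507, 0.6748]
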